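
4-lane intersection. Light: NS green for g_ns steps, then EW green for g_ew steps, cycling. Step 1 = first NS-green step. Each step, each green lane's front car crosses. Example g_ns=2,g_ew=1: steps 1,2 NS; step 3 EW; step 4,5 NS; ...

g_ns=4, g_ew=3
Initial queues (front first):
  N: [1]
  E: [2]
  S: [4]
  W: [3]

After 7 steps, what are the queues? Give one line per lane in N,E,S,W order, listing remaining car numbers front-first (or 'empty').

Step 1 [NS]: N:car1-GO,E:wait,S:car4-GO,W:wait | queues: N=0 E=1 S=0 W=1
Step 2 [NS]: N:empty,E:wait,S:empty,W:wait | queues: N=0 E=1 S=0 W=1
Step 3 [NS]: N:empty,E:wait,S:empty,W:wait | queues: N=0 E=1 S=0 W=1
Step 4 [NS]: N:empty,E:wait,S:empty,W:wait | queues: N=0 E=1 S=0 W=1
Step 5 [EW]: N:wait,E:car2-GO,S:wait,W:car3-GO | queues: N=0 E=0 S=0 W=0

N: empty
E: empty
S: empty
W: empty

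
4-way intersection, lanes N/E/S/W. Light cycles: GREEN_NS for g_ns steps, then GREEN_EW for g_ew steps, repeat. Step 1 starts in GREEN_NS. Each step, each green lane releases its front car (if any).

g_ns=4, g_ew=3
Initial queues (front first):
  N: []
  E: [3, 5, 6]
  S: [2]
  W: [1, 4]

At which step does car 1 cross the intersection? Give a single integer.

Step 1 [NS]: N:empty,E:wait,S:car2-GO,W:wait | queues: N=0 E=3 S=0 W=2
Step 2 [NS]: N:empty,E:wait,S:empty,W:wait | queues: N=0 E=3 S=0 W=2
Step 3 [NS]: N:empty,E:wait,S:empty,W:wait | queues: N=0 E=3 S=0 W=2
Step 4 [NS]: N:empty,E:wait,S:empty,W:wait | queues: N=0 E=3 S=0 W=2
Step 5 [EW]: N:wait,E:car3-GO,S:wait,W:car1-GO | queues: N=0 E=2 S=0 W=1
Step 6 [EW]: N:wait,E:car5-GO,S:wait,W:car4-GO | queues: N=0 E=1 S=0 W=0
Step 7 [EW]: N:wait,E:car6-GO,S:wait,W:empty | queues: N=0 E=0 S=0 W=0
Car 1 crosses at step 5

5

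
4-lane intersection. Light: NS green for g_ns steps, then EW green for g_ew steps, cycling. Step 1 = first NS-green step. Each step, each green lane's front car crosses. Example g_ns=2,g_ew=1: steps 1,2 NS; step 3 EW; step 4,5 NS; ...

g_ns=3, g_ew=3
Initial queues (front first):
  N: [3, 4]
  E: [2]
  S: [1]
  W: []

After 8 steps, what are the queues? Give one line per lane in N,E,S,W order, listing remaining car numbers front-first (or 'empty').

Step 1 [NS]: N:car3-GO,E:wait,S:car1-GO,W:wait | queues: N=1 E=1 S=0 W=0
Step 2 [NS]: N:car4-GO,E:wait,S:empty,W:wait | queues: N=0 E=1 S=0 W=0
Step 3 [NS]: N:empty,E:wait,S:empty,W:wait | queues: N=0 E=1 S=0 W=0
Step 4 [EW]: N:wait,E:car2-GO,S:wait,W:empty | queues: N=0 E=0 S=0 W=0

N: empty
E: empty
S: empty
W: empty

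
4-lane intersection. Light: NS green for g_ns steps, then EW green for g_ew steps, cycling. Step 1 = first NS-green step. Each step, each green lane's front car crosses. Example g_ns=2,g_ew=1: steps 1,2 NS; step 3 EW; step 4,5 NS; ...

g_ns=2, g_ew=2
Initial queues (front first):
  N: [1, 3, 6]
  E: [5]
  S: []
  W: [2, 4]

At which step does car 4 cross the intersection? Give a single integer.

Step 1 [NS]: N:car1-GO,E:wait,S:empty,W:wait | queues: N=2 E=1 S=0 W=2
Step 2 [NS]: N:car3-GO,E:wait,S:empty,W:wait | queues: N=1 E=1 S=0 W=2
Step 3 [EW]: N:wait,E:car5-GO,S:wait,W:car2-GO | queues: N=1 E=0 S=0 W=1
Step 4 [EW]: N:wait,E:empty,S:wait,W:car4-GO | queues: N=1 E=0 S=0 W=0
Step 5 [NS]: N:car6-GO,E:wait,S:empty,W:wait | queues: N=0 E=0 S=0 W=0
Car 4 crosses at step 4

4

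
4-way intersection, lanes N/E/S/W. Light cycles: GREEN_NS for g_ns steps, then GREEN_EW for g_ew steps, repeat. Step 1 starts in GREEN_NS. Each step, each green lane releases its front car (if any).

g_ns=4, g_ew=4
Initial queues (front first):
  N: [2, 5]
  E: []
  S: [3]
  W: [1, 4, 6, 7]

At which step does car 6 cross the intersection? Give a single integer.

Step 1 [NS]: N:car2-GO,E:wait,S:car3-GO,W:wait | queues: N=1 E=0 S=0 W=4
Step 2 [NS]: N:car5-GO,E:wait,S:empty,W:wait | queues: N=0 E=0 S=0 W=4
Step 3 [NS]: N:empty,E:wait,S:empty,W:wait | queues: N=0 E=0 S=0 W=4
Step 4 [NS]: N:empty,E:wait,S:empty,W:wait | queues: N=0 E=0 S=0 W=4
Step 5 [EW]: N:wait,E:empty,S:wait,W:car1-GO | queues: N=0 E=0 S=0 W=3
Step 6 [EW]: N:wait,E:empty,S:wait,W:car4-GO | queues: N=0 E=0 S=0 W=2
Step 7 [EW]: N:wait,E:empty,S:wait,W:car6-GO | queues: N=0 E=0 S=0 W=1
Step 8 [EW]: N:wait,E:empty,S:wait,W:car7-GO | queues: N=0 E=0 S=0 W=0
Car 6 crosses at step 7

7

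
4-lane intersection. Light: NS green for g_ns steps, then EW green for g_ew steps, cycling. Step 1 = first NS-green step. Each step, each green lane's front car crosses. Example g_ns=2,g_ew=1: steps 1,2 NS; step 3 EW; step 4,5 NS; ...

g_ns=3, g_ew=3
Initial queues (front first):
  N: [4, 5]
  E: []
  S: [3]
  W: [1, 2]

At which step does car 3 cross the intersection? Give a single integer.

Step 1 [NS]: N:car4-GO,E:wait,S:car3-GO,W:wait | queues: N=1 E=0 S=0 W=2
Step 2 [NS]: N:car5-GO,E:wait,S:empty,W:wait | queues: N=0 E=0 S=0 W=2
Step 3 [NS]: N:empty,E:wait,S:empty,W:wait | queues: N=0 E=0 S=0 W=2
Step 4 [EW]: N:wait,E:empty,S:wait,W:car1-GO | queues: N=0 E=0 S=0 W=1
Step 5 [EW]: N:wait,E:empty,S:wait,W:car2-GO | queues: N=0 E=0 S=0 W=0
Car 3 crosses at step 1

1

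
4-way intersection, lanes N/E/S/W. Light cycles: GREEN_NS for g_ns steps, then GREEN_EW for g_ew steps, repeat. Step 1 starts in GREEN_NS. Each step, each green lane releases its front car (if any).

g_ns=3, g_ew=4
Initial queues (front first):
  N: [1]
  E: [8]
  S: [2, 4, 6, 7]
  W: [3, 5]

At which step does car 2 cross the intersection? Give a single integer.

Step 1 [NS]: N:car1-GO,E:wait,S:car2-GO,W:wait | queues: N=0 E=1 S=3 W=2
Step 2 [NS]: N:empty,E:wait,S:car4-GO,W:wait | queues: N=0 E=1 S=2 W=2
Step 3 [NS]: N:empty,E:wait,S:car6-GO,W:wait | queues: N=0 E=1 S=1 W=2
Step 4 [EW]: N:wait,E:car8-GO,S:wait,W:car3-GO | queues: N=0 E=0 S=1 W=1
Step 5 [EW]: N:wait,E:empty,S:wait,W:car5-GO | queues: N=0 E=0 S=1 W=0
Step 6 [EW]: N:wait,E:empty,S:wait,W:empty | queues: N=0 E=0 S=1 W=0
Step 7 [EW]: N:wait,E:empty,S:wait,W:empty | queues: N=0 E=0 S=1 W=0
Step 8 [NS]: N:empty,E:wait,S:car7-GO,W:wait | queues: N=0 E=0 S=0 W=0
Car 2 crosses at step 1

1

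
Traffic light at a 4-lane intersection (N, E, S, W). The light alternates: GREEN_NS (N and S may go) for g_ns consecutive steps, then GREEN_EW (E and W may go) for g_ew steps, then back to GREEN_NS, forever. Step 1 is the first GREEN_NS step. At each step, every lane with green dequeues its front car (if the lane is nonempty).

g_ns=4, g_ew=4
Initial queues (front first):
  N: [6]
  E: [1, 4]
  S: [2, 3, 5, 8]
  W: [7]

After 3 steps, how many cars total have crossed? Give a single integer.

Answer: 4

Derivation:
Step 1 [NS]: N:car6-GO,E:wait,S:car2-GO,W:wait | queues: N=0 E=2 S=3 W=1
Step 2 [NS]: N:empty,E:wait,S:car3-GO,W:wait | queues: N=0 E=2 S=2 W=1
Step 3 [NS]: N:empty,E:wait,S:car5-GO,W:wait | queues: N=0 E=2 S=1 W=1
Cars crossed by step 3: 4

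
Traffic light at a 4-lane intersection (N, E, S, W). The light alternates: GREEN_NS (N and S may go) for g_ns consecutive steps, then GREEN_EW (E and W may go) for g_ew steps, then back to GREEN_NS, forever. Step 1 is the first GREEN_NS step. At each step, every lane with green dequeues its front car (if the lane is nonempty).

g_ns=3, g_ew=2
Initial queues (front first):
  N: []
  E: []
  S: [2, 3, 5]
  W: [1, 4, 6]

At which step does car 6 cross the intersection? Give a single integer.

Step 1 [NS]: N:empty,E:wait,S:car2-GO,W:wait | queues: N=0 E=0 S=2 W=3
Step 2 [NS]: N:empty,E:wait,S:car3-GO,W:wait | queues: N=0 E=0 S=1 W=3
Step 3 [NS]: N:empty,E:wait,S:car5-GO,W:wait | queues: N=0 E=0 S=0 W=3
Step 4 [EW]: N:wait,E:empty,S:wait,W:car1-GO | queues: N=0 E=0 S=0 W=2
Step 5 [EW]: N:wait,E:empty,S:wait,W:car4-GO | queues: N=0 E=0 S=0 W=1
Step 6 [NS]: N:empty,E:wait,S:empty,W:wait | queues: N=0 E=0 S=0 W=1
Step 7 [NS]: N:empty,E:wait,S:empty,W:wait | queues: N=0 E=0 S=0 W=1
Step 8 [NS]: N:empty,E:wait,S:empty,W:wait | queues: N=0 E=0 S=0 W=1
Step 9 [EW]: N:wait,E:empty,S:wait,W:car6-GO | queues: N=0 E=0 S=0 W=0
Car 6 crosses at step 9

9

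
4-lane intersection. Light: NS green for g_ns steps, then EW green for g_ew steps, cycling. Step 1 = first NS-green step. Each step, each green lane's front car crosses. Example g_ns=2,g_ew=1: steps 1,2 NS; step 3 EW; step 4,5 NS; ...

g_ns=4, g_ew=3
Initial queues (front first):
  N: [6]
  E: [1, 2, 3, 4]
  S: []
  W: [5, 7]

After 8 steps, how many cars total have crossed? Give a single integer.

Step 1 [NS]: N:car6-GO,E:wait,S:empty,W:wait | queues: N=0 E=4 S=0 W=2
Step 2 [NS]: N:empty,E:wait,S:empty,W:wait | queues: N=0 E=4 S=0 W=2
Step 3 [NS]: N:empty,E:wait,S:empty,W:wait | queues: N=0 E=4 S=0 W=2
Step 4 [NS]: N:empty,E:wait,S:empty,W:wait | queues: N=0 E=4 S=0 W=2
Step 5 [EW]: N:wait,E:car1-GO,S:wait,W:car5-GO | queues: N=0 E=3 S=0 W=1
Step 6 [EW]: N:wait,E:car2-GO,S:wait,W:car7-GO | queues: N=0 E=2 S=0 W=0
Step 7 [EW]: N:wait,E:car3-GO,S:wait,W:empty | queues: N=0 E=1 S=0 W=0
Step 8 [NS]: N:empty,E:wait,S:empty,W:wait | queues: N=0 E=1 S=0 W=0
Cars crossed by step 8: 6

Answer: 6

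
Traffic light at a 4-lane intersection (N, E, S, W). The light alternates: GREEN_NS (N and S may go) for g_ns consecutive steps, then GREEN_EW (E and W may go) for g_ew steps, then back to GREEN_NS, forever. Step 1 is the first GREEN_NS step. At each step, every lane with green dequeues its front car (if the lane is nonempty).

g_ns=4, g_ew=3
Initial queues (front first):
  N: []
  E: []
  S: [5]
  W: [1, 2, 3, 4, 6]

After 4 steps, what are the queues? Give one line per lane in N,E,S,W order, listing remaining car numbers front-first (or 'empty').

Step 1 [NS]: N:empty,E:wait,S:car5-GO,W:wait | queues: N=0 E=0 S=0 W=5
Step 2 [NS]: N:empty,E:wait,S:empty,W:wait | queues: N=0 E=0 S=0 W=5
Step 3 [NS]: N:empty,E:wait,S:empty,W:wait | queues: N=0 E=0 S=0 W=5
Step 4 [NS]: N:empty,E:wait,S:empty,W:wait | queues: N=0 E=0 S=0 W=5

N: empty
E: empty
S: empty
W: 1 2 3 4 6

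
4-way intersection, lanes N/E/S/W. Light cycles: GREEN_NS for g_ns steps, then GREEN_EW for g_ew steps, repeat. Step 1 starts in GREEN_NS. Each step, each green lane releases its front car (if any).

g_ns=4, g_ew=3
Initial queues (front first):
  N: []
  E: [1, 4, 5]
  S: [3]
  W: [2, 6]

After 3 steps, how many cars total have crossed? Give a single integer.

Step 1 [NS]: N:empty,E:wait,S:car3-GO,W:wait | queues: N=0 E=3 S=0 W=2
Step 2 [NS]: N:empty,E:wait,S:empty,W:wait | queues: N=0 E=3 S=0 W=2
Step 3 [NS]: N:empty,E:wait,S:empty,W:wait | queues: N=0 E=3 S=0 W=2
Cars crossed by step 3: 1

Answer: 1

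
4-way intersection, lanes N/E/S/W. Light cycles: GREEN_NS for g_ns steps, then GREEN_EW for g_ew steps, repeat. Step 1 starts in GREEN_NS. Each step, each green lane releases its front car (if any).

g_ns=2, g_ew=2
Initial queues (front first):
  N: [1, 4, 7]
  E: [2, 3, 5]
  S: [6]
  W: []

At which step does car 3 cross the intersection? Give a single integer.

Step 1 [NS]: N:car1-GO,E:wait,S:car6-GO,W:wait | queues: N=2 E=3 S=0 W=0
Step 2 [NS]: N:car4-GO,E:wait,S:empty,W:wait | queues: N=1 E=3 S=0 W=0
Step 3 [EW]: N:wait,E:car2-GO,S:wait,W:empty | queues: N=1 E=2 S=0 W=0
Step 4 [EW]: N:wait,E:car3-GO,S:wait,W:empty | queues: N=1 E=1 S=0 W=0
Step 5 [NS]: N:car7-GO,E:wait,S:empty,W:wait | queues: N=0 E=1 S=0 W=0
Step 6 [NS]: N:empty,E:wait,S:empty,W:wait | queues: N=0 E=1 S=0 W=0
Step 7 [EW]: N:wait,E:car5-GO,S:wait,W:empty | queues: N=0 E=0 S=0 W=0
Car 3 crosses at step 4

4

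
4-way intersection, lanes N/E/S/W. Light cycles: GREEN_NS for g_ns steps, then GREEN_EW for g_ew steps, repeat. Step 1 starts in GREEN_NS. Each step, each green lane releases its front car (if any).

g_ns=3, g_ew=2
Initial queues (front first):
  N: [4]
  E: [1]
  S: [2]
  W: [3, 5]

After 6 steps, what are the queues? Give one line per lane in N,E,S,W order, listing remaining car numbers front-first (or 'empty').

Step 1 [NS]: N:car4-GO,E:wait,S:car2-GO,W:wait | queues: N=0 E=1 S=0 W=2
Step 2 [NS]: N:empty,E:wait,S:empty,W:wait | queues: N=0 E=1 S=0 W=2
Step 3 [NS]: N:empty,E:wait,S:empty,W:wait | queues: N=0 E=1 S=0 W=2
Step 4 [EW]: N:wait,E:car1-GO,S:wait,W:car3-GO | queues: N=0 E=0 S=0 W=1
Step 5 [EW]: N:wait,E:empty,S:wait,W:car5-GO | queues: N=0 E=0 S=0 W=0

N: empty
E: empty
S: empty
W: empty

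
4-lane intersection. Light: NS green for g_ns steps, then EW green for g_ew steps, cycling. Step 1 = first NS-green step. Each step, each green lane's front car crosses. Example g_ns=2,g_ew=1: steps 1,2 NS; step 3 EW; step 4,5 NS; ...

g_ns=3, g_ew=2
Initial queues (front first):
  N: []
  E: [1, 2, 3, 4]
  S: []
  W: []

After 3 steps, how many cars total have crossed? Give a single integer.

Answer: 0

Derivation:
Step 1 [NS]: N:empty,E:wait,S:empty,W:wait | queues: N=0 E=4 S=0 W=0
Step 2 [NS]: N:empty,E:wait,S:empty,W:wait | queues: N=0 E=4 S=0 W=0
Step 3 [NS]: N:empty,E:wait,S:empty,W:wait | queues: N=0 E=4 S=0 W=0
Cars crossed by step 3: 0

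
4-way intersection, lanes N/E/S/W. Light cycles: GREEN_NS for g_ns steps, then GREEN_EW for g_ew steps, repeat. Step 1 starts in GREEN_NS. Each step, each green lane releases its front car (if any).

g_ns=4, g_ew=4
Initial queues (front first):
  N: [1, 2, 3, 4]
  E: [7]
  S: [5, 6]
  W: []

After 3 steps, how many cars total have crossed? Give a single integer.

Answer: 5

Derivation:
Step 1 [NS]: N:car1-GO,E:wait,S:car5-GO,W:wait | queues: N=3 E=1 S=1 W=0
Step 2 [NS]: N:car2-GO,E:wait,S:car6-GO,W:wait | queues: N=2 E=1 S=0 W=0
Step 3 [NS]: N:car3-GO,E:wait,S:empty,W:wait | queues: N=1 E=1 S=0 W=0
Cars crossed by step 3: 5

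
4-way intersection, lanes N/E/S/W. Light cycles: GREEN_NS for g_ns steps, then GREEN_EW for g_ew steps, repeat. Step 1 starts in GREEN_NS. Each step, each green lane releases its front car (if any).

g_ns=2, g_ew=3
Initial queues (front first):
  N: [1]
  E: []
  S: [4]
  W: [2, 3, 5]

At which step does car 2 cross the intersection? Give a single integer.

Step 1 [NS]: N:car1-GO,E:wait,S:car4-GO,W:wait | queues: N=0 E=0 S=0 W=3
Step 2 [NS]: N:empty,E:wait,S:empty,W:wait | queues: N=0 E=0 S=0 W=3
Step 3 [EW]: N:wait,E:empty,S:wait,W:car2-GO | queues: N=0 E=0 S=0 W=2
Step 4 [EW]: N:wait,E:empty,S:wait,W:car3-GO | queues: N=0 E=0 S=0 W=1
Step 5 [EW]: N:wait,E:empty,S:wait,W:car5-GO | queues: N=0 E=0 S=0 W=0
Car 2 crosses at step 3

3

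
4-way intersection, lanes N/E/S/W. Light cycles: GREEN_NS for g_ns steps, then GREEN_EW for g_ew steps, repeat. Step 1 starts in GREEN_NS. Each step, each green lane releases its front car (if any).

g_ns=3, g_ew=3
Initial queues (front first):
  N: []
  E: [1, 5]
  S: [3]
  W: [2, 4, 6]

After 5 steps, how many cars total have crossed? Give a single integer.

Step 1 [NS]: N:empty,E:wait,S:car3-GO,W:wait | queues: N=0 E=2 S=0 W=3
Step 2 [NS]: N:empty,E:wait,S:empty,W:wait | queues: N=0 E=2 S=0 W=3
Step 3 [NS]: N:empty,E:wait,S:empty,W:wait | queues: N=0 E=2 S=0 W=3
Step 4 [EW]: N:wait,E:car1-GO,S:wait,W:car2-GO | queues: N=0 E=1 S=0 W=2
Step 5 [EW]: N:wait,E:car5-GO,S:wait,W:car4-GO | queues: N=0 E=0 S=0 W=1
Cars crossed by step 5: 5

Answer: 5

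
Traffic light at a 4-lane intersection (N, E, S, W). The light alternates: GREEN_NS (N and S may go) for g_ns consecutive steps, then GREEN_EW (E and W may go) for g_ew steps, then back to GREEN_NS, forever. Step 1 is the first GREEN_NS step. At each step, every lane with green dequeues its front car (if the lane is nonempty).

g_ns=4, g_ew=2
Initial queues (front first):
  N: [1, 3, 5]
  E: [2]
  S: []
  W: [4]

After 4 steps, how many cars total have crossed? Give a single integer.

Step 1 [NS]: N:car1-GO,E:wait,S:empty,W:wait | queues: N=2 E=1 S=0 W=1
Step 2 [NS]: N:car3-GO,E:wait,S:empty,W:wait | queues: N=1 E=1 S=0 W=1
Step 3 [NS]: N:car5-GO,E:wait,S:empty,W:wait | queues: N=0 E=1 S=0 W=1
Step 4 [NS]: N:empty,E:wait,S:empty,W:wait | queues: N=0 E=1 S=0 W=1
Cars crossed by step 4: 3

Answer: 3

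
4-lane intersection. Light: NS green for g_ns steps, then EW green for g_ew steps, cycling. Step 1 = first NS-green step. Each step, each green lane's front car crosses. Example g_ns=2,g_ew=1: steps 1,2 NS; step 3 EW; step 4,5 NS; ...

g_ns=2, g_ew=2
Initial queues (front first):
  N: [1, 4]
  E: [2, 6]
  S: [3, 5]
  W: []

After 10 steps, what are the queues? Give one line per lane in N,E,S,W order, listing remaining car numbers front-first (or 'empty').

Step 1 [NS]: N:car1-GO,E:wait,S:car3-GO,W:wait | queues: N=1 E=2 S=1 W=0
Step 2 [NS]: N:car4-GO,E:wait,S:car5-GO,W:wait | queues: N=0 E=2 S=0 W=0
Step 3 [EW]: N:wait,E:car2-GO,S:wait,W:empty | queues: N=0 E=1 S=0 W=0
Step 4 [EW]: N:wait,E:car6-GO,S:wait,W:empty | queues: N=0 E=0 S=0 W=0

N: empty
E: empty
S: empty
W: empty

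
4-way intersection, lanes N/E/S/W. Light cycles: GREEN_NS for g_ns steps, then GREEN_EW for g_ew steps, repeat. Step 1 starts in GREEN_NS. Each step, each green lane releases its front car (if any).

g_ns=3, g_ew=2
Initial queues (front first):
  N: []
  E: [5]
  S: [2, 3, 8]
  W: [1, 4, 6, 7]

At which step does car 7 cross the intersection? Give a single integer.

Step 1 [NS]: N:empty,E:wait,S:car2-GO,W:wait | queues: N=0 E=1 S=2 W=4
Step 2 [NS]: N:empty,E:wait,S:car3-GO,W:wait | queues: N=0 E=1 S=1 W=4
Step 3 [NS]: N:empty,E:wait,S:car8-GO,W:wait | queues: N=0 E=1 S=0 W=4
Step 4 [EW]: N:wait,E:car5-GO,S:wait,W:car1-GO | queues: N=0 E=0 S=0 W=3
Step 5 [EW]: N:wait,E:empty,S:wait,W:car4-GO | queues: N=0 E=0 S=0 W=2
Step 6 [NS]: N:empty,E:wait,S:empty,W:wait | queues: N=0 E=0 S=0 W=2
Step 7 [NS]: N:empty,E:wait,S:empty,W:wait | queues: N=0 E=0 S=0 W=2
Step 8 [NS]: N:empty,E:wait,S:empty,W:wait | queues: N=0 E=0 S=0 W=2
Step 9 [EW]: N:wait,E:empty,S:wait,W:car6-GO | queues: N=0 E=0 S=0 W=1
Step 10 [EW]: N:wait,E:empty,S:wait,W:car7-GO | queues: N=0 E=0 S=0 W=0
Car 7 crosses at step 10

10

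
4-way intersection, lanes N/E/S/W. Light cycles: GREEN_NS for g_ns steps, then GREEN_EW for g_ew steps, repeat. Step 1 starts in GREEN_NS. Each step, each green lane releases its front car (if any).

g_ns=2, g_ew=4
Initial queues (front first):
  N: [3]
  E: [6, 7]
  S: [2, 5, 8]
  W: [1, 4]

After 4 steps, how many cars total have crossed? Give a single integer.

Step 1 [NS]: N:car3-GO,E:wait,S:car2-GO,W:wait | queues: N=0 E=2 S=2 W=2
Step 2 [NS]: N:empty,E:wait,S:car5-GO,W:wait | queues: N=0 E=2 S=1 W=2
Step 3 [EW]: N:wait,E:car6-GO,S:wait,W:car1-GO | queues: N=0 E=1 S=1 W=1
Step 4 [EW]: N:wait,E:car7-GO,S:wait,W:car4-GO | queues: N=0 E=0 S=1 W=0
Cars crossed by step 4: 7

Answer: 7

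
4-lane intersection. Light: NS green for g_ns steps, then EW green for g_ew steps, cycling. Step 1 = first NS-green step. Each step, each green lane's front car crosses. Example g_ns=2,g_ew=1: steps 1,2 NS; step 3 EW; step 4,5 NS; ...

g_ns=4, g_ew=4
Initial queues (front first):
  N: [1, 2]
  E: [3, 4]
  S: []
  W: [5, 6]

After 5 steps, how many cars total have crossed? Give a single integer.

Step 1 [NS]: N:car1-GO,E:wait,S:empty,W:wait | queues: N=1 E=2 S=0 W=2
Step 2 [NS]: N:car2-GO,E:wait,S:empty,W:wait | queues: N=0 E=2 S=0 W=2
Step 3 [NS]: N:empty,E:wait,S:empty,W:wait | queues: N=0 E=2 S=0 W=2
Step 4 [NS]: N:empty,E:wait,S:empty,W:wait | queues: N=0 E=2 S=0 W=2
Step 5 [EW]: N:wait,E:car3-GO,S:wait,W:car5-GO | queues: N=0 E=1 S=0 W=1
Cars crossed by step 5: 4

Answer: 4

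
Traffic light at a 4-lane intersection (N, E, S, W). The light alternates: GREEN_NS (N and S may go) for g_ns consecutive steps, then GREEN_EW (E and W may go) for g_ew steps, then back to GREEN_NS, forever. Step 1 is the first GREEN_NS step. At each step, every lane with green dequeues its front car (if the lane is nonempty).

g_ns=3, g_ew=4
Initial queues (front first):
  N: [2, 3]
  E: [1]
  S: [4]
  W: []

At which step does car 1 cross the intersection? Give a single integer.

Step 1 [NS]: N:car2-GO,E:wait,S:car4-GO,W:wait | queues: N=1 E=1 S=0 W=0
Step 2 [NS]: N:car3-GO,E:wait,S:empty,W:wait | queues: N=0 E=1 S=0 W=0
Step 3 [NS]: N:empty,E:wait,S:empty,W:wait | queues: N=0 E=1 S=0 W=0
Step 4 [EW]: N:wait,E:car1-GO,S:wait,W:empty | queues: N=0 E=0 S=0 W=0
Car 1 crosses at step 4

4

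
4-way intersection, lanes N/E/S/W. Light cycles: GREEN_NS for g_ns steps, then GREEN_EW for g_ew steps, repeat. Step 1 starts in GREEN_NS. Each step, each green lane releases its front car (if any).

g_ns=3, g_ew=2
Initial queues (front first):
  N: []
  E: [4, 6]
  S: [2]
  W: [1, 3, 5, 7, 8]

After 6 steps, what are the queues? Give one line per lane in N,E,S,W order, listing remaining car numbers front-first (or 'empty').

Step 1 [NS]: N:empty,E:wait,S:car2-GO,W:wait | queues: N=0 E=2 S=0 W=5
Step 2 [NS]: N:empty,E:wait,S:empty,W:wait | queues: N=0 E=2 S=0 W=5
Step 3 [NS]: N:empty,E:wait,S:empty,W:wait | queues: N=0 E=2 S=0 W=5
Step 4 [EW]: N:wait,E:car4-GO,S:wait,W:car1-GO | queues: N=0 E=1 S=0 W=4
Step 5 [EW]: N:wait,E:car6-GO,S:wait,W:car3-GO | queues: N=0 E=0 S=0 W=3
Step 6 [NS]: N:empty,E:wait,S:empty,W:wait | queues: N=0 E=0 S=0 W=3

N: empty
E: empty
S: empty
W: 5 7 8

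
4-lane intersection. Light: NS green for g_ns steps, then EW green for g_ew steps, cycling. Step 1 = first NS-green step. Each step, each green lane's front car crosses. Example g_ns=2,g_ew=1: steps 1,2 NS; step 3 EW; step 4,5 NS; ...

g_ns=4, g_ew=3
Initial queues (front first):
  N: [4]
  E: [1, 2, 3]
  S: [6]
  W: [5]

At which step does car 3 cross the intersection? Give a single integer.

Step 1 [NS]: N:car4-GO,E:wait,S:car6-GO,W:wait | queues: N=0 E=3 S=0 W=1
Step 2 [NS]: N:empty,E:wait,S:empty,W:wait | queues: N=0 E=3 S=0 W=1
Step 3 [NS]: N:empty,E:wait,S:empty,W:wait | queues: N=0 E=3 S=0 W=1
Step 4 [NS]: N:empty,E:wait,S:empty,W:wait | queues: N=0 E=3 S=0 W=1
Step 5 [EW]: N:wait,E:car1-GO,S:wait,W:car5-GO | queues: N=0 E=2 S=0 W=0
Step 6 [EW]: N:wait,E:car2-GO,S:wait,W:empty | queues: N=0 E=1 S=0 W=0
Step 7 [EW]: N:wait,E:car3-GO,S:wait,W:empty | queues: N=0 E=0 S=0 W=0
Car 3 crosses at step 7

7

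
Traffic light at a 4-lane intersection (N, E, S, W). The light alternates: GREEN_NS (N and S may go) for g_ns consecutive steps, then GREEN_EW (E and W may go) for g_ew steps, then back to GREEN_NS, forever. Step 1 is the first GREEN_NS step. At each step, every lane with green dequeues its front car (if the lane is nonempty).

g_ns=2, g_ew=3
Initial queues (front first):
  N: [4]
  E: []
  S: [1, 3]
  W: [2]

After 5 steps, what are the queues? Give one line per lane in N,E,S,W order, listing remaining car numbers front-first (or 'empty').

Step 1 [NS]: N:car4-GO,E:wait,S:car1-GO,W:wait | queues: N=0 E=0 S=1 W=1
Step 2 [NS]: N:empty,E:wait,S:car3-GO,W:wait | queues: N=0 E=0 S=0 W=1
Step 3 [EW]: N:wait,E:empty,S:wait,W:car2-GO | queues: N=0 E=0 S=0 W=0

N: empty
E: empty
S: empty
W: empty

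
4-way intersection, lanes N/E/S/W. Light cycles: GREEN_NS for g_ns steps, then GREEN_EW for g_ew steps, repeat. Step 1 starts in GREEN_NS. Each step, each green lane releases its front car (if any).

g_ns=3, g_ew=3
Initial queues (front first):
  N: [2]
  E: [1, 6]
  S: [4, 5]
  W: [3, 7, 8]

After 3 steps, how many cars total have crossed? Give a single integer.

Step 1 [NS]: N:car2-GO,E:wait,S:car4-GO,W:wait | queues: N=0 E=2 S=1 W=3
Step 2 [NS]: N:empty,E:wait,S:car5-GO,W:wait | queues: N=0 E=2 S=0 W=3
Step 3 [NS]: N:empty,E:wait,S:empty,W:wait | queues: N=0 E=2 S=0 W=3
Cars crossed by step 3: 3

Answer: 3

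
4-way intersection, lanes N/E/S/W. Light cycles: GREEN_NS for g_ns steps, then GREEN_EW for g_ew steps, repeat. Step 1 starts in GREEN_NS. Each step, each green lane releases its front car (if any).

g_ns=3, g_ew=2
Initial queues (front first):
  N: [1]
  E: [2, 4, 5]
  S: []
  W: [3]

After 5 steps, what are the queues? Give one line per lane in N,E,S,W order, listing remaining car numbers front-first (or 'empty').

Step 1 [NS]: N:car1-GO,E:wait,S:empty,W:wait | queues: N=0 E=3 S=0 W=1
Step 2 [NS]: N:empty,E:wait,S:empty,W:wait | queues: N=0 E=3 S=0 W=1
Step 3 [NS]: N:empty,E:wait,S:empty,W:wait | queues: N=0 E=3 S=0 W=1
Step 4 [EW]: N:wait,E:car2-GO,S:wait,W:car3-GO | queues: N=0 E=2 S=0 W=0
Step 5 [EW]: N:wait,E:car4-GO,S:wait,W:empty | queues: N=0 E=1 S=0 W=0

N: empty
E: 5
S: empty
W: empty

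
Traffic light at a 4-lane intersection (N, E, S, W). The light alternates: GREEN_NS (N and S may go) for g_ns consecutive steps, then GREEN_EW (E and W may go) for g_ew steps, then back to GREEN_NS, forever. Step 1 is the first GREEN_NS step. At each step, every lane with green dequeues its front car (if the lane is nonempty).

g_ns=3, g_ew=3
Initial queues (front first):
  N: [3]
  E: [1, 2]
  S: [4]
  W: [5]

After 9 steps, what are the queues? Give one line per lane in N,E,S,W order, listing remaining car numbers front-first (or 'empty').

Step 1 [NS]: N:car3-GO,E:wait,S:car4-GO,W:wait | queues: N=0 E=2 S=0 W=1
Step 2 [NS]: N:empty,E:wait,S:empty,W:wait | queues: N=0 E=2 S=0 W=1
Step 3 [NS]: N:empty,E:wait,S:empty,W:wait | queues: N=0 E=2 S=0 W=1
Step 4 [EW]: N:wait,E:car1-GO,S:wait,W:car5-GO | queues: N=0 E=1 S=0 W=0
Step 5 [EW]: N:wait,E:car2-GO,S:wait,W:empty | queues: N=0 E=0 S=0 W=0

N: empty
E: empty
S: empty
W: empty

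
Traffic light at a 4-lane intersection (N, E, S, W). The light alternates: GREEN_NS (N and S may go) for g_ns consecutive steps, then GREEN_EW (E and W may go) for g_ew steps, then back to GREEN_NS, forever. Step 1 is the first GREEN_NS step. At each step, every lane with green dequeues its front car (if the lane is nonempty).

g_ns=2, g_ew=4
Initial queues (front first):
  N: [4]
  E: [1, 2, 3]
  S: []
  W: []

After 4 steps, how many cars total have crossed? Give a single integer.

Answer: 3

Derivation:
Step 1 [NS]: N:car4-GO,E:wait,S:empty,W:wait | queues: N=0 E=3 S=0 W=0
Step 2 [NS]: N:empty,E:wait,S:empty,W:wait | queues: N=0 E=3 S=0 W=0
Step 3 [EW]: N:wait,E:car1-GO,S:wait,W:empty | queues: N=0 E=2 S=0 W=0
Step 4 [EW]: N:wait,E:car2-GO,S:wait,W:empty | queues: N=0 E=1 S=0 W=0
Cars crossed by step 4: 3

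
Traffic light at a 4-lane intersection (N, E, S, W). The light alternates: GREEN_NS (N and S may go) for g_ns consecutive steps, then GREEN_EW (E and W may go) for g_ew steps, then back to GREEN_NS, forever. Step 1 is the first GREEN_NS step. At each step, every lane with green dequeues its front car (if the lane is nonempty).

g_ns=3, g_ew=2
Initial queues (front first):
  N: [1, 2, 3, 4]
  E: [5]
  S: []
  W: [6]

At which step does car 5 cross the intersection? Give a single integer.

Step 1 [NS]: N:car1-GO,E:wait,S:empty,W:wait | queues: N=3 E=1 S=0 W=1
Step 2 [NS]: N:car2-GO,E:wait,S:empty,W:wait | queues: N=2 E=1 S=0 W=1
Step 3 [NS]: N:car3-GO,E:wait,S:empty,W:wait | queues: N=1 E=1 S=0 W=1
Step 4 [EW]: N:wait,E:car5-GO,S:wait,W:car6-GO | queues: N=1 E=0 S=0 W=0
Step 5 [EW]: N:wait,E:empty,S:wait,W:empty | queues: N=1 E=0 S=0 W=0
Step 6 [NS]: N:car4-GO,E:wait,S:empty,W:wait | queues: N=0 E=0 S=0 W=0
Car 5 crosses at step 4

4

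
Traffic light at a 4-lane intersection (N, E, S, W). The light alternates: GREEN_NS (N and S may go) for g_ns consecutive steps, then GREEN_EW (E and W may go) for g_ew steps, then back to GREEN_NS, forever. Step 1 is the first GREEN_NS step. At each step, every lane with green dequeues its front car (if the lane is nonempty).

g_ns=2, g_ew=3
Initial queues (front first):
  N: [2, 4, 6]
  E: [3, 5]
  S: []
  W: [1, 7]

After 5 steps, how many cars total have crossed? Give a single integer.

Answer: 6

Derivation:
Step 1 [NS]: N:car2-GO,E:wait,S:empty,W:wait | queues: N=2 E=2 S=0 W=2
Step 2 [NS]: N:car4-GO,E:wait,S:empty,W:wait | queues: N=1 E=2 S=0 W=2
Step 3 [EW]: N:wait,E:car3-GO,S:wait,W:car1-GO | queues: N=1 E=1 S=0 W=1
Step 4 [EW]: N:wait,E:car5-GO,S:wait,W:car7-GO | queues: N=1 E=0 S=0 W=0
Step 5 [EW]: N:wait,E:empty,S:wait,W:empty | queues: N=1 E=0 S=0 W=0
Cars crossed by step 5: 6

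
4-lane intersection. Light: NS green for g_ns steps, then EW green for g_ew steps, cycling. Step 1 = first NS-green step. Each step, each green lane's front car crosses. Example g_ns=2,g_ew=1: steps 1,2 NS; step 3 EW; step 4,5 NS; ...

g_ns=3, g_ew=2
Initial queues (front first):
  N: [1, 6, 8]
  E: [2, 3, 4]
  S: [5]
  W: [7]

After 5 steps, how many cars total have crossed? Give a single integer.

Answer: 7

Derivation:
Step 1 [NS]: N:car1-GO,E:wait,S:car5-GO,W:wait | queues: N=2 E=3 S=0 W=1
Step 2 [NS]: N:car6-GO,E:wait,S:empty,W:wait | queues: N=1 E=3 S=0 W=1
Step 3 [NS]: N:car8-GO,E:wait,S:empty,W:wait | queues: N=0 E=3 S=0 W=1
Step 4 [EW]: N:wait,E:car2-GO,S:wait,W:car7-GO | queues: N=0 E=2 S=0 W=0
Step 5 [EW]: N:wait,E:car3-GO,S:wait,W:empty | queues: N=0 E=1 S=0 W=0
Cars crossed by step 5: 7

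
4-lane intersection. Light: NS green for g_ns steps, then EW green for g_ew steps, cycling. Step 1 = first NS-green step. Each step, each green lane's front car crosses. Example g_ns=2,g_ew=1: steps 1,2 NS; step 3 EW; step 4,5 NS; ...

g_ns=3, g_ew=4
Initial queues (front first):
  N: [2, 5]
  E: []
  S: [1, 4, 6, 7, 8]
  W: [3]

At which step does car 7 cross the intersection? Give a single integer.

Step 1 [NS]: N:car2-GO,E:wait,S:car1-GO,W:wait | queues: N=1 E=0 S=4 W=1
Step 2 [NS]: N:car5-GO,E:wait,S:car4-GO,W:wait | queues: N=0 E=0 S=3 W=1
Step 3 [NS]: N:empty,E:wait,S:car6-GO,W:wait | queues: N=0 E=0 S=2 W=1
Step 4 [EW]: N:wait,E:empty,S:wait,W:car3-GO | queues: N=0 E=0 S=2 W=0
Step 5 [EW]: N:wait,E:empty,S:wait,W:empty | queues: N=0 E=0 S=2 W=0
Step 6 [EW]: N:wait,E:empty,S:wait,W:empty | queues: N=0 E=0 S=2 W=0
Step 7 [EW]: N:wait,E:empty,S:wait,W:empty | queues: N=0 E=0 S=2 W=0
Step 8 [NS]: N:empty,E:wait,S:car7-GO,W:wait | queues: N=0 E=0 S=1 W=0
Step 9 [NS]: N:empty,E:wait,S:car8-GO,W:wait | queues: N=0 E=0 S=0 W=0
Car 7 crosses at step 8

8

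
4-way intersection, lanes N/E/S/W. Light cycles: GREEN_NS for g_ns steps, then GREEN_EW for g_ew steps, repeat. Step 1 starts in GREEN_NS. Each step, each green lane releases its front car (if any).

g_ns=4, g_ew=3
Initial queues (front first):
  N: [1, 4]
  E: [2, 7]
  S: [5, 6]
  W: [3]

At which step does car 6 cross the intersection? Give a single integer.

Step 1 [NS]: N:car1-GO,E:wait,S:car5-GO,W:wait | queues: N=1 E=2 S=1 W=1
Step 2 [NS]: N:car4-GO,E:wait,S:car6-GO,W:wait | queues: N=0 E=2 S=0 W=1
Step 3 [NS]: N:empty,E:wait,S:empty,W:wait | queues: N=0 E=2 S=0 W=1
Step 4 [NS]: N:empty,E:wait,S:empty,W:wait | queues: N=0 E=2 S=0 W=1
Step 5 [EW]: N:wait,E:car2-GO,S:wait,W:car3-GO | queues: N=0 E=1 S=0 W=0
Step 6 [EW]: N:wait,E:car7-GO,S:wait,W:empty | queues: N=0 E=0 S=0 W=0
Car 6 crosses at step 2

2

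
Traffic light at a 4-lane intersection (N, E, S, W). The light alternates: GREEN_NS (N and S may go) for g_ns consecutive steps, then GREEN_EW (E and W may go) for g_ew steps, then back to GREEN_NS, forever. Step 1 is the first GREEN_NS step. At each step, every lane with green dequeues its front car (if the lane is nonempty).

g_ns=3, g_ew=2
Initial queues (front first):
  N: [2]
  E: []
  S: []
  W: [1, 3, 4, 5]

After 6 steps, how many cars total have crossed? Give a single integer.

Answer: 3

Derivation:
Step 1 [NS]: N:car2-GO,E:wait,S:empty,W:wait | queues: N=0 E=0 S=0 W=4
Step 2 [NS]: N:empty,E:wait,S:empty,W:wait | queues: N=0 E=0 S=0 W=4
Step 3 [NS]: N:empty,E:wait,S:empty,W:wait | queues: N=0 E=0 S=0 W=4
Step 4 [EW]: N:wait,E:empty,S:wait,W:car1-GO | queues: N=0 E=0 S=0 W=3
Step 5 [EW]: N:wait,E:empty,S:wait,W:car3-GO | queues: N=0 E=0 S=0 W=2
Step 6 [NS]: N:empty,E:wait,S:empty,W:wait | queues: N=0 E=0 S=0 W=2
Cars crossed by step 6: 3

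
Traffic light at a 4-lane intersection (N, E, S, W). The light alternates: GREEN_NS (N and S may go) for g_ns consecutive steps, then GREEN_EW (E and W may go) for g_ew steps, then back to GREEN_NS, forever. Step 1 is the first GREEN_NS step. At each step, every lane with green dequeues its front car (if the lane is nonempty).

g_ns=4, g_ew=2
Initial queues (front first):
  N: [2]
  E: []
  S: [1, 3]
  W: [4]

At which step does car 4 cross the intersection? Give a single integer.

Step 1 [NS]: N:car2-GO,E:wait,S:car1-GO,W:wait | queues: N=0 E=0 S=1 W=1
Step 2 [NS]: N:empty,E:wait,S:car3-GO,W:wait | queues: N=0 E=0 S=0 W=1
Step 3 [NS]: N:empty,E:wait,S:empty,W:wait | queues: N=0 E=0 S=0 W=1
Step 4 [NS]: N:empty,E:wait,S:empty,W:wait | queues: N=0 E=0 S=0 W=1
Step 5 [EW]: N:wait,E:empty,S:wait,W:car4-GO | queues: N=0 E=0 S=0 W=0
Car 4 crosses at step 5

5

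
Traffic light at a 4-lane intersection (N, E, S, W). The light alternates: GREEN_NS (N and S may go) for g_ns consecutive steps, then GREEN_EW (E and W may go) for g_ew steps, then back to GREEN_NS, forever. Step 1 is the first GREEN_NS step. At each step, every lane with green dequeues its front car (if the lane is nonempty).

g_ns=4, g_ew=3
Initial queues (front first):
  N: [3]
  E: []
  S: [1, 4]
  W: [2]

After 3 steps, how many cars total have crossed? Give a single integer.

Step 1 [NS]: N:car3-GO,E:wait,S:car1-GO,W:wait | queues: N=0 E=0 S=1 W=1
Step 2 [NS]: N:empty,E:wait,S:car4-GO,W:wait | queues: N=0 E=0 S=0 W=1
Step 3 [NS]: N:empty,E:wait,S:empty,W:wait | queues: N=0 E=0 S=0 W=1
Cars crossed by step 3: 3

Answer: 3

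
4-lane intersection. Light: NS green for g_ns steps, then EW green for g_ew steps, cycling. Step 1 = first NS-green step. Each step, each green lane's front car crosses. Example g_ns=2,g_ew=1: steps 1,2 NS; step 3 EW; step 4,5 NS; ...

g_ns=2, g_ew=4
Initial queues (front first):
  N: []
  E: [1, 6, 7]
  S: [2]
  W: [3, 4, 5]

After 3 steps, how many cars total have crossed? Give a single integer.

Answer: 3

Derivation:
Step 1 [NS]: N:empty,E:wait,S:car2-GO,W:wait | queues: N=0 E=3 S=0 W=3
Step 2 [NS]: N:empty,E:wait,S:empty,W:wait | queues: N=0 E=3 S=0 W=3
Step 3 [EW]: N:wait,E:car1-GO,S:wait,W:car3-GO | queues: N=0 E=2 S=0 W=2
Cars crossed by step 3: 3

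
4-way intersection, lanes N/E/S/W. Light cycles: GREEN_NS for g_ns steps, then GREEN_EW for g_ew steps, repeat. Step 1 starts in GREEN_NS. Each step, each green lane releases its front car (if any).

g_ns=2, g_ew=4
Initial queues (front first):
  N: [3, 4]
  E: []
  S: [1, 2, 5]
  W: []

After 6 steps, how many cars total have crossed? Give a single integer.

Answer: 4

Derivation:
Step 1 [NS]: N:car3-GO,E:wait,S:car1-GO,W:wait | queues: N=1 E=0 S=2 W=0
Step 2 [NS]: N:car4-GO,E:wait,S:car2-GO,W:wait | queues: N=0 E=0 S=1 W=0
Step 3 [EW]: N:wait,E:empty,S:wait,W:empty | queues: N=0 E=0 S=1 W=0
Step 4 [EW]: N:wait,E:empty,S:wait,W:empty | queues: N=0 E=0 S=1 W=0
Step 5 [EW]: N:wait,E:empty,S:wait,W:empty | queues: N=0 E=0 S=1 W=0
Step 6 [EW]: N:wait,E:empty,S:wait,W:empty | queues: N=0 E=0 S=1 W=0
Cars crossed by step 6: 4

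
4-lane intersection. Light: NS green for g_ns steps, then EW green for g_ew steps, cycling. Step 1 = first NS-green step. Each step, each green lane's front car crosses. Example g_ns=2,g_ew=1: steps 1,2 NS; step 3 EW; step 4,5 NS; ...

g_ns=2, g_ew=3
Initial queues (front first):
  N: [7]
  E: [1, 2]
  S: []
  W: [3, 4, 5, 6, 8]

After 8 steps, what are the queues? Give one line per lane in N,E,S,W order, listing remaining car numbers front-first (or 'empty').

Step 1 [NS]: N:car7-GO,E:wait,S:empty,W:wait | queues: N=0 E=2 S=0 W=5
Step 2 [NS]: N:empty,E:wait,S:empty,W:wait | queues: N=0 E=2 S=0 W=5
Step 3 [EW]: N:wait,E:car1-GO,S:wait,W:car3-GO | queues: N=0 E=1 S=0 W=4
Step 4 [EW]: N:wait,E:car2-GO,S:wait,W:car4-GO | queues: N=0 E=0 S=0 W=3
Step 5 [EW]: N:wait,E:empty,S:wait,W:car5-GO | queues: N=0 E=0 S=0 W=2
Step 6 [NS]: N:empty,E:wait,S:empty,W:wait | queues: N=0 E=0 S=0 W=2
Step 7 [NS]: N:empty,E:wait,S:empty,W:wait | queues: N=0 E=0 S=0 W=2
Step 8 [EW]: N:wait,E:empty,S:wait,W:car6-GO | queues: N=0 E=0 S=0 W=1

N: empty
E: empty
S: empty
W: 8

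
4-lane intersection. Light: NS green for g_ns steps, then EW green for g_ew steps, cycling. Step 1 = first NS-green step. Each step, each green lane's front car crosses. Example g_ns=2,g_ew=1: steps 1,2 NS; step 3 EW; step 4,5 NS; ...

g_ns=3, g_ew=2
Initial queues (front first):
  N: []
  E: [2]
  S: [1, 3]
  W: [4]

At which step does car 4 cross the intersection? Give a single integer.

Step 1 [NS]: N:empty,E:wait,S:car1-GO,W:wait | queues: N=0 E=1 S=1 W=1
Step 2 [NS]: N:empty,E:wait,S:car3-GO,W:wait | queues: N=0 E=1 S=0 W=1
Step 3 [NS]: N:empty,E:wait,S:empty,W:wait | queues: N=0 E=1 S=0 W=1
Step 4 [EW]: N:wait,E:car2-GO,S:wait,W:car4-GO | queues: N=0 E=0 S=0 W=0
Car 4 crosses at step 4

4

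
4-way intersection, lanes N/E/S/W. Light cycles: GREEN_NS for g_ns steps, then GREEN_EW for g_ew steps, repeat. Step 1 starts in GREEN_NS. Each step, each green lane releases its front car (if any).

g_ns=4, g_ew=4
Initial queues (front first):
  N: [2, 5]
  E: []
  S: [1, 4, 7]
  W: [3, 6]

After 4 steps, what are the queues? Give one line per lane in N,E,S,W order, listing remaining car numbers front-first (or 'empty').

Step 1 [NS]: N:car2-GO,E:wait,S:car1-GO,W:wait | queues: N=1 E=0 S=2 W=2
Step 2 [NS]: N:car5-GO,E:wait,S:car4-GO,W:wait | queues: N=0 E=0 S=1 W=2
Step 3 [NS]: N:empty,E:wait,S:car7-GO,W:wait | queues: N=0 E=0 S=0 W=2
Step 4 [NS]: N:empty,E:wait,S:empty,W:wait | queues: N=0 E=0 S=0 W=2

N: empty
E: empty
S: empty
W: 3 6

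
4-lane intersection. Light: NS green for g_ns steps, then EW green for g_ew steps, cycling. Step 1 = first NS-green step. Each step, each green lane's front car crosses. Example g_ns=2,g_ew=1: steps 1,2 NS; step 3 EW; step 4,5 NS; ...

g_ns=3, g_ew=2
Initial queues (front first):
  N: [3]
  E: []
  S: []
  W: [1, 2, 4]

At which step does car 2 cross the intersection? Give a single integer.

Step 1 [NS]: N:car3-GO,E:wait,S:empty,W:wait | queues: N=0 E=0 S=0 W=3
Step 2 [NS]: N:empty,E:wait,S:empty,W:wait | queues: N=0 E=0 S=0 W=3
Step 3 [NS]: N:empty,E:wait,S:empty,W:wait | queues: N=0 E=0 S=0 W=3
Step 4 [EW]: N:wait,E:empty,S:wait,W:car1-GO | queues: N=0 E=0 S=0 W=2
Step 5 [EW]: N:wait,E:empty,S:wait,W:car2-GO | queues: N=0 E=0 S=0 W=1
Step 6 [NS]: N:empty,E:wait,S:empty,W:wait | queues: N=0 E=0 S=0 W=1
Step 7 [NS]: N:empty,E:wait,S:empty,W:wait | queues: N=0 E=0 S=0 W=1
Step 8 [NS]: N:empty,E:wait,S:empty,W:wait | queues: N=0 E=0 S=0 W=1
Step 9 [EW]: N:wait,E:empty,S:wait,W:car4-GO | queues: N=0 E=0 S=0 W=0
Car 2 crosses at step 5

5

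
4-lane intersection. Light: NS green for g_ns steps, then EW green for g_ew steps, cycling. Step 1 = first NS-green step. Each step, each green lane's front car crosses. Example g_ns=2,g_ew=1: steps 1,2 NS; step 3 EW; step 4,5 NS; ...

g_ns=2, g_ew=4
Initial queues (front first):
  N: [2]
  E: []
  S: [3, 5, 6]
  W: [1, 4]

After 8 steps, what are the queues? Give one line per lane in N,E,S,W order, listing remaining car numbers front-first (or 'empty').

Step 1 [NS]: N:car2-GO,E:wait,S:car3-GO,W:wait | queues: N=0 E=0 S=2 W=2
Step 2 [NS]: N:empty,E:wait,S:car5-GO,W:wait | queues: N=0 E=0 S=1 W=2
Step 3 [EW]: N:wait,E:empty,S:wait,W:car1-GO | queues: N=0 E=0 S=1 W=1
Step 4 [EW]: N:wait,E:empty,S:wait,W:car4-GO | queues: N=0 E=0 S=1 W=0
Step 5 [EW]: N:wait,E:empty,S:wait,W:empty | queues: N=0 E=0 S=1 W=0
Step 6 [EW]: N:wait,E:empty,S:wait,W:empty | queues: N=0 E=0 S=1 W=0
Step 7 [NS]: N:empty,E:wait,S:car6-GO,W:wait | queues: N=0 E=0 S=0 W=0

N: empty
E: empty
S: empty
W: empty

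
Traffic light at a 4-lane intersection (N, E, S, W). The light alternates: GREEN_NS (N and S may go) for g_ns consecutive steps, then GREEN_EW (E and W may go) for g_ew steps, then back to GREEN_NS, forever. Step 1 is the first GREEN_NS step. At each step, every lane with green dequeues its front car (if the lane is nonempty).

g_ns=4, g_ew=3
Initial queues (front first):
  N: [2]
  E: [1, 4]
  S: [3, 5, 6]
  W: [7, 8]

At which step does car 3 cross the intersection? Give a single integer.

Step 1 [NS]: N:car2-GO,E:wait,S:car3-GO,W:wait | queues: N=0 E=2 S=2 W=2
Step 2 [NS]: N:empty,E:wait,S:car5-GO,W:wait | queues: N=0 E=2 S=1 W=2
Step 3 [NS]: N:empty,E:wait,S:car6-GO,W:wait | queues: N=0 E=2 S=0 W=2
Step 4 [NS]: N:empty,E:wait,S:empty,W:wait | queues: N=0 E=2 S=0 W=2
Step 5 [EW]: N:wait,E:car1-GO,S:wait,W:car7-GO | queues: N=0 E=1 S=0 W=1
Step 6 [EW]: N:wait,E:car4-GO,S:wait,W:car8-GO | queues: N=0 E=0 S=0 W=0
Car 3 crosses at step 1

1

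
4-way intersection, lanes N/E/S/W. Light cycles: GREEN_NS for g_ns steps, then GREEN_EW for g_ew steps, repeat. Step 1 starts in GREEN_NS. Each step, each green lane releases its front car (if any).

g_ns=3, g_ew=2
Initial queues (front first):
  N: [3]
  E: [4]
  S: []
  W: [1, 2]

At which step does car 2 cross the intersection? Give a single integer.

Step 1 [NS]: N:car3-GO,E:wait,S:empty,W:wait | queues: N=0 E=1 S=0 W=2
Step 2 [NS]: N:empty,E:wait,S:empty,W:wait | queues: N=0 E=1 S=0 W=2
Step 3 [NS]: N:empty,E:wait,S:empty,W:wait | queues: N=0 E=1 S=0 W=2
Step 4 [EW]: N:wait,E:car4-GO,S:wait,W:car1-GO | queues: N=0 E=0 S=0 W=1
Step 5 [EW]: N:wait,E:empty,S:wait,W:car2-GO | queues: N=0 E=0 S=0 W=0
Car 2 crosses at step 5

5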